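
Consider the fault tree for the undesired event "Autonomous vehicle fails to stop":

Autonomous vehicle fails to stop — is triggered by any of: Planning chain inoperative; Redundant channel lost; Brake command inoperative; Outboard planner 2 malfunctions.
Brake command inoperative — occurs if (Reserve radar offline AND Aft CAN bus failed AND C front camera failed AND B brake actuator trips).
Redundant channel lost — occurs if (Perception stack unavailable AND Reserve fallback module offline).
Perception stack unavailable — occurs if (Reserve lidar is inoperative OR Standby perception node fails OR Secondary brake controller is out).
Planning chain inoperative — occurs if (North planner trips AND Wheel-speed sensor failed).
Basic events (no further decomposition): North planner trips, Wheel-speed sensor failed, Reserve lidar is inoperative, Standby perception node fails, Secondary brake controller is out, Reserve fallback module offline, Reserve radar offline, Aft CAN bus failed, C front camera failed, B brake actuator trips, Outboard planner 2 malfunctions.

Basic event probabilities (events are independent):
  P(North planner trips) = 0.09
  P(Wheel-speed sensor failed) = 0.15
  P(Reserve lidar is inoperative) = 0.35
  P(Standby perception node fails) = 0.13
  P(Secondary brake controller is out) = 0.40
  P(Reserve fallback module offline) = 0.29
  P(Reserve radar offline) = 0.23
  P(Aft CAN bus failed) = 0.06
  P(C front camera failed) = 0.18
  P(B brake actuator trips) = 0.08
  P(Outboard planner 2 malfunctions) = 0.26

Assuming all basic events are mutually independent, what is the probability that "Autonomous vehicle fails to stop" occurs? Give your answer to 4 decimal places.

0.4100

P(Planning chain inoperative) [AND] = 0.09 × 0.15 = 0.013500
P(Perception stack unavailable) [OR] = 1 − (1−0.35) × (1−0.13) × (1−0.40) = 0.660700
P(Redundant channel lost) [AND] = 0.660700 × 0.29 = 0.191603
P(Brake command inoperative) [AND] = 0.23 × 0.06 × 0.18 × 0.08 = 0.000199
P(Autonomous vehicle fails to stop) [OR] = 1 − (1−0.013500) × (1−0.191603) × (1−0.000199) × (1−0.26) = 0.409980
Rounded to 4 decimal places: P(Autonomous vehicle fails to stop) ≈ 0.4100.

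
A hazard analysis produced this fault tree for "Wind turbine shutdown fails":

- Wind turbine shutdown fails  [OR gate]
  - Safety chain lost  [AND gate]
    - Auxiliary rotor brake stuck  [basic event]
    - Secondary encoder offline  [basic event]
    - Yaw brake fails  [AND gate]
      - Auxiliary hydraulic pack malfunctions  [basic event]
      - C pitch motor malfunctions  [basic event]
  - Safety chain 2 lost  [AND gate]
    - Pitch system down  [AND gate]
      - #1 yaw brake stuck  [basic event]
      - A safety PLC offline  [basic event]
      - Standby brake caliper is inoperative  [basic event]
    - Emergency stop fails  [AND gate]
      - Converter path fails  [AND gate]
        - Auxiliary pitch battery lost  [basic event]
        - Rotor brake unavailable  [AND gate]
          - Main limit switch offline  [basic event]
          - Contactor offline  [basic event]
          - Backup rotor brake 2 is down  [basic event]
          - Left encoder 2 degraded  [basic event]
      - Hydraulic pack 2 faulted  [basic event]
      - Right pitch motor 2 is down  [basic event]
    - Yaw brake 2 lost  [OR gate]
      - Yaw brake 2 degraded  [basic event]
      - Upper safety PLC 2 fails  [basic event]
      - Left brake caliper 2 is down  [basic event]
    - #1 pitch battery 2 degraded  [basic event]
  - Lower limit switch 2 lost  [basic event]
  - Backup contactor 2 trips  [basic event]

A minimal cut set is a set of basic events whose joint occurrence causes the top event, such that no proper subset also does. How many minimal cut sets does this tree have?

Yaw brake fails [AND]: one cut set from each child combined → 1 × 1 = 1 cut set(s).
Safety chain lost [AND]: one cut set from each child combined → 1 × 1 × 1 = 1 cut set(s).
Pitch system down [AND]: one cut set from each child combined → 1 × 1 × 1 = 1 cut set(s).
Rotor brake unavailable [AND]: one cut set from each child combined → 1 × 1 × 1 × 1 = 1 cut set(s).
Converter path fails [AND]: one cut set from each child combined → 1 × 1 = 1 cut set(s).
Emergency stop fails [AND]: one cut set from each child combined → 1 × 1 × 1 = 1 cut set(s).
Yaw brake 2 lost [OR]: union of children's cut sets → 3 cut set(s).
Safety chain 2 lost [AND]: one cut set from each child combined → 1 × 1 × 3 × 1 = 3 cut set(s).
Wind turbine shutdown fails [OR]: union of children's cut sets → 6 cut set(s).
Minimal cut sets: {Auxiliary hydraulic pack malfunctions, Auxiliary rotor brake stuck, C pitch motor malfunctions, Secondary encoder offline}; {#1 pitch battery 2 degraded, #1 yaw brake stuck, A safety PLC offline, Auxiliary pitch battery lost, Backup rotor brake 2 is down, Contactor offline, Hydraulic pack 2 faulted, Left encoder 2 degraded, Main limit switch offline, Right pitch motor 2 is down, Standby brake caliper is inoperative, Yaw brake 2 degraded}; {#1 pitch battery 2 degraded, #1 yaw brake stuck, A safety PLC offline, Auxiliary pitch battery lost, Backup rotor brake 2 is down, Contactor offline, Hydraulic pack 2 faulted, Left encoder 2 degraded, Main limit switch offline, Right pitch motor 2 is down, Standby brake caliper is inoperative, Upper safety PLC 2 fails}; {#1 pitch battery 2 degraded, #1 yaw brake stuck, A safety PLC offline, Auxiliary pitch battery lost, Backup rotor brake 2 is down, Contactor offline, Hydraulic pack 2 faulted, Left brake caliper 2 is down, Left encoder 2 degraded, Main limit switch offline, Right pitch motor 2 is down, Standby brake caliper is inoperative}; {Lower limit switch 2 lost}; {Backup contactor 2 trips}.

6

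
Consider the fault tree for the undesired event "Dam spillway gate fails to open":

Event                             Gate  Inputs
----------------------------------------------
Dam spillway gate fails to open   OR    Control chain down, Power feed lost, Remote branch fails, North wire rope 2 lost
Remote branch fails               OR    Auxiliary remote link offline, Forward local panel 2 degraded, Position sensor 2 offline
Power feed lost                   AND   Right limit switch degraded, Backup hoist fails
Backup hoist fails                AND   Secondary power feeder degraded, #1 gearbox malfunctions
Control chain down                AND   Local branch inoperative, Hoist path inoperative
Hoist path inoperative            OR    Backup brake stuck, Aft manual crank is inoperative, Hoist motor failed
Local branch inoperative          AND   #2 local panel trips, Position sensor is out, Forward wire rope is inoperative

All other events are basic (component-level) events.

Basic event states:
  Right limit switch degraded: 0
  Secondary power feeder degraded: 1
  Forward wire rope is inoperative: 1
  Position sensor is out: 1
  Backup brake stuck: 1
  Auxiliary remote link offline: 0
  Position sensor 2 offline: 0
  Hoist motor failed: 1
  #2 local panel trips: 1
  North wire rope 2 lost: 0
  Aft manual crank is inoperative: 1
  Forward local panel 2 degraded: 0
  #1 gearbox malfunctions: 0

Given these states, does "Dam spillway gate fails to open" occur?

Yes

Local branch inoperative [AND]: #2 local panel trips=occurs, Position sensor is out=occurs, Forward wire rope is inoperative=occurs → all inputs occur → occurs.
Hoist path inoperative [OR]: Backup brake stuck=occurs, Aft manual crank is inoperative=occurs, Hoist motor failed=occurs → at least one input occurs → occurs.
Control chain down [AND]: Local branch inoperative=occurs, Hoist path inoperative=occurs → all inputs occur → occurs.
Backup hoist fails [AND]: Secondary power feeder degraded=occurs, #1 gearbox malfunctions=not → not all inputs occur → does not occur.
Power feed lost [AND]: Right limit switch degraded=not, Backup hoist fails=not → not all inputs occur → does not occur.
Remote branch fails [OR]: Auxiliary remote link offline=not, Forward local panel 2 degraded=not, Position sensor 2 offline=not → no input occurs → does not occur.
Dam spillway gate fails to open [OR]: Control chain down=occurs, Power feed lost=not, Remote branch fails=not, North wire rope 2 lost=not → at least one input occurs → occurs.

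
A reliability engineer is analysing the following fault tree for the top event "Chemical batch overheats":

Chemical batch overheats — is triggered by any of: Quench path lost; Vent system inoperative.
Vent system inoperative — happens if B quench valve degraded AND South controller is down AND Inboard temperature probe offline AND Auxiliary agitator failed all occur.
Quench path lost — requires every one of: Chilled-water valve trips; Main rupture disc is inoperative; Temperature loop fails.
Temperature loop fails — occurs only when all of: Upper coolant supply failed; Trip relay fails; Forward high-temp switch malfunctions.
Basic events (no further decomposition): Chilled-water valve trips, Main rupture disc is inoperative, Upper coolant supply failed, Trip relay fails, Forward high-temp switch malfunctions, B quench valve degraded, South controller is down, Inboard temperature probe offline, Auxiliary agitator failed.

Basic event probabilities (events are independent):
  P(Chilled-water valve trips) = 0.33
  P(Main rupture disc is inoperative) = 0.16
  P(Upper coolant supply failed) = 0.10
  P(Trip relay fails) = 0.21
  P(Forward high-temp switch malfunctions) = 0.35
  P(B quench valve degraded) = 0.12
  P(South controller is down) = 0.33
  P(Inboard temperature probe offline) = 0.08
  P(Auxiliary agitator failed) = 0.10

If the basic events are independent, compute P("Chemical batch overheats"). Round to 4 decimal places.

0.0007

P(Temperature loop fails) [AND] = 0.10 × 0.21 × 0.35 = 0.007350
P(Quench path lost) [AND] = 0.33 × 0.16 × 0.007350 = 0.000388
P(Vent system inoperative) [AND] = 0.12 × 0.33 × 0.08 × 0.10 = 0.000317
P(Chemical batch overheats) [OR] = 1 − (1−0.000388) × (1−0.000317) = 0.000705
Rounded to 4 decimal places: P(Chemical batch overheats) ≈ 0.0007.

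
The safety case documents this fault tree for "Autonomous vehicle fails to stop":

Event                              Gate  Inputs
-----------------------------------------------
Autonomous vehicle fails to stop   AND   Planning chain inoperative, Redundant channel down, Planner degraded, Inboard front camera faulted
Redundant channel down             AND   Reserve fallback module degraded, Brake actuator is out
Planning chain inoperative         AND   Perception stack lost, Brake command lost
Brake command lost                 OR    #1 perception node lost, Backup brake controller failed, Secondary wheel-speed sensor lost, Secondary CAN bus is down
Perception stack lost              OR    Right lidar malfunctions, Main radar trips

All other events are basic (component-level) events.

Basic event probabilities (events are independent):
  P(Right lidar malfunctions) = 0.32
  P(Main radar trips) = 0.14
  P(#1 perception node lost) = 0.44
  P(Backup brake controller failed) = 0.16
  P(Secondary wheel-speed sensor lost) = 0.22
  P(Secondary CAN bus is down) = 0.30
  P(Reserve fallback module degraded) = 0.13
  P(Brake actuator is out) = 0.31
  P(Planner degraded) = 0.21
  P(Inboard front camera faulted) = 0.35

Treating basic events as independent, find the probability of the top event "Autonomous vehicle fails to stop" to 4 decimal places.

P(Perception stack lost) [OR] = 1 − (1−0.32) × (1−0.14) = 0.415200
P(Brake command lost) [OR] = 1 − (1−0.44) × (1−0.16) × (1−0.22) × (1−0.30) = 0.743162
P(Planning chain inoperative) [AND] = 0.415200 × 0.743162 = 0.308561
P(Redundant channel down) [AND] = 0.13 × 0.31 = 0.040300
P(Autonomous vehicle fails to stop) [AND] = 0.308561 × 0.040300 × 0.21 × 0.35 = 0.000914
Rounded to 4 decimal places: P(Autonomous vehicle fails to stop) ≈ 0.0009.

0.0009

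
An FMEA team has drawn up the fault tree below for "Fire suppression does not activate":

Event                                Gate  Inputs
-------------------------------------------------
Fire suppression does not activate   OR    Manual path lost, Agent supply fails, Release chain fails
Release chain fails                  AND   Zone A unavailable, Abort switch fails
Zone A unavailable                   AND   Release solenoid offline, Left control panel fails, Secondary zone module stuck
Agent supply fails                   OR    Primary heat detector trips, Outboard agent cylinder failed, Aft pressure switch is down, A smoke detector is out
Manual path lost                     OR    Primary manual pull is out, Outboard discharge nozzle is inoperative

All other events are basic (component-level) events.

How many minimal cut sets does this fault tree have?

7

Manual path lost [OR]: union of children's cut sets → 2 cut set(s).
Agent supply fails [OR]: union of children's cut sets → 4 cut set(s).
Zone A unavailable [AND]: one cut set from each child combined → 1 × 1 × 1 = 1 cut set(s).
Release chain fails [AND]: one cut set from each child combined → 1 × 1 = 1 cut set(s).
Fire suppression does not activate [OR]: union of children's cut sets → 7 cut set(s).
Minimal cut sets: {Primary manual pull is out}; {Outboard discharge nozzle is inoperative}; {Primary heat detector trips}; {Outboard agent cylinder failed}; {Aft pressure switch is down}; {A smoke detector is out}; {Abort switch fails, Left control panel fails, Release solenoid offline, Secondary zone module stuck}.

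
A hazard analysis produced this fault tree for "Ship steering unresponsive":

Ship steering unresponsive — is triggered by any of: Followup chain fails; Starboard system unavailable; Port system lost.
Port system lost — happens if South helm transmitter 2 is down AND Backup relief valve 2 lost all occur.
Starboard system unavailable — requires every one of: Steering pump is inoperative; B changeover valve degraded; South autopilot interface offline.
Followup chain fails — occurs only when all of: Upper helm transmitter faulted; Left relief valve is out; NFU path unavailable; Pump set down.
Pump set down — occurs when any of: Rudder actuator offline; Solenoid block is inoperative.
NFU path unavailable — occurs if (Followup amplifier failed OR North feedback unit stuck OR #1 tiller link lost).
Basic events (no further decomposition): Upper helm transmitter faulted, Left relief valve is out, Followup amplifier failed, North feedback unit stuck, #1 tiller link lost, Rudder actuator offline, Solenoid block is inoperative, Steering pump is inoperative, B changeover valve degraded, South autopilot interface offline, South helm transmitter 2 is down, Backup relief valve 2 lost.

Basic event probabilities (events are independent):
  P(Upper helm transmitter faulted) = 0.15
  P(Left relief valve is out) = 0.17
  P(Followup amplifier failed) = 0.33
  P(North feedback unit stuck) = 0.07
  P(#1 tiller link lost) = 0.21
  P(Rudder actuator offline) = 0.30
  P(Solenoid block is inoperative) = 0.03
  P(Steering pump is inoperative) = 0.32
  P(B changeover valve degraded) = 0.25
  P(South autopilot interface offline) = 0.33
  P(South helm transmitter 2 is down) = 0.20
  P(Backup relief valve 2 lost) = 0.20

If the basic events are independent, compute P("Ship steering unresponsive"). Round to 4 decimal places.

0.0692

P(NFU path unavailable) [OR] = 1 − (1−0.33) × (1−0.07) × (1−0.21) = 0.507751
P(Pump set down) [OR] = 1 − (1−0.30) × (1−0.03) = 0.321000
P(Followup chain fails) [AND] = 0.15 × 0.17 × 0.507751 × 0.321000 = 0.004156
P(Starboard system unavailable) [AND] = 0.32 × 0.25 × 0.33 = 0.026400
P(Port system lost) [AND] = 0.20 × 0.20 = 0.040000
P(Ship steering unresponsive) [OR] = 1 − (1−0.004156) × (1−0.026400) × (1−0.040000) = 0.069228
Rounded to 4 decimal places: P(Ship steering unresponsive) ≈ 0.0692.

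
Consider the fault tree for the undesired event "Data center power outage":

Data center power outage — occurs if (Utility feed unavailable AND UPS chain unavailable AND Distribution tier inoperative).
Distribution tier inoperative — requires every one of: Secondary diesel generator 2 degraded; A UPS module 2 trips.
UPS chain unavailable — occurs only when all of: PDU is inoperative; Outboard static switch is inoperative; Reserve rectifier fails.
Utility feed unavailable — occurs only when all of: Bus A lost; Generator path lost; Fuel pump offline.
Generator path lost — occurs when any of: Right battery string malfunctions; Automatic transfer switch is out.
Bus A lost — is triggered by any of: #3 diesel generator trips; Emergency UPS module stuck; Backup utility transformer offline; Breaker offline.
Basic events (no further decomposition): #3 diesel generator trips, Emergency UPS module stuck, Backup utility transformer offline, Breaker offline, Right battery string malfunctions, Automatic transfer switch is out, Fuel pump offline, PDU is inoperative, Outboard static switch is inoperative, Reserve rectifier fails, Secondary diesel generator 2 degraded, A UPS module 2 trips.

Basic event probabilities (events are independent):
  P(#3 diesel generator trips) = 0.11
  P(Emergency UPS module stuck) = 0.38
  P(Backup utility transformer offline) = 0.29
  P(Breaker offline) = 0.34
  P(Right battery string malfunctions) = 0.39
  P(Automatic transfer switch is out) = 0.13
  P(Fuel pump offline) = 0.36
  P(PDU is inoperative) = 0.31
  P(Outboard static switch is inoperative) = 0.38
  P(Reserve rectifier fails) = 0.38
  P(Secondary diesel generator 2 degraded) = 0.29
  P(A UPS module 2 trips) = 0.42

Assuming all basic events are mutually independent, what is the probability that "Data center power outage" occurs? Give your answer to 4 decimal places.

0.0007

P(Bus A lost) [OR] = 1 − (1−0.11) × (1−0.38) × (1−0.29) × (1−0.34) = 0.741427
P(Generator path lost) [OR] = 1 − (1−0.39) × (1−0.13) = 0.469300
P(Utility feed unavailable) [AND] = 0.741427 × 0.469300 × 0.36 = 0.125263
P(UPS chain unavailable) [AND] = 0.31 × 0.38 × 0.38 = 0.044764
P(Distribution tier inoperative) [AND] = 0.29 × 0.42 = 0.121800
P(Data center power outage) [AND] = 0.125263 × 0.044764 × 0.121800 = 0.000683
Rounded to 4 decimal places: P(Data center power outage) ≈ 0.0007.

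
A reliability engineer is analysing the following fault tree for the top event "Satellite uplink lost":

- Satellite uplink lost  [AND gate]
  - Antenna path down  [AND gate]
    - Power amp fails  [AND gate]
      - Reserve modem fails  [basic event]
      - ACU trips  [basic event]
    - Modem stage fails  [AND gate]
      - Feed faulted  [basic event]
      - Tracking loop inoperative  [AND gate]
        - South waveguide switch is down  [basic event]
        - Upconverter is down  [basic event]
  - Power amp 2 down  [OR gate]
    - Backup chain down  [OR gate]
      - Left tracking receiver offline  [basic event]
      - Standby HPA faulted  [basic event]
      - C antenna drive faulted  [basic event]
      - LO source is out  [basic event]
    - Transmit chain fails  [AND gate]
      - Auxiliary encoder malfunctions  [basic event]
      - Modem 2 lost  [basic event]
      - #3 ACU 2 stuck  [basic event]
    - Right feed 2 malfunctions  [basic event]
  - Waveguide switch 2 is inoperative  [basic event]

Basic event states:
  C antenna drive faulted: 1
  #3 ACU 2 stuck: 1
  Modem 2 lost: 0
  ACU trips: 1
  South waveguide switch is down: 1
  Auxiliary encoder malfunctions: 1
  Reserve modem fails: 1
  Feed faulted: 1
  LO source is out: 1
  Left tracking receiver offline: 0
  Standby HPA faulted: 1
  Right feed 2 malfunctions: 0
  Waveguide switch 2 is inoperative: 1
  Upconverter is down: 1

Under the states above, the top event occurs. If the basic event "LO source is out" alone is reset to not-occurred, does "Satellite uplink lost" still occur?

Counterfactual: set "LO source is out" to not occurred.
Power amp fails [AND]: Reserve modem fails=occurs, ACU trips=occurs → all inputs occur → occurs.
Tracking loop inoperative [AND]: South waveguide switch is down=occurs, Upconverter is down=occurs → all inputs occur → occurs.
Modem stage fails [AND]: Feed faulted=occurs, Tracking loop inoperative=occurs → all inputs occur → occurs.
Antenna path down [AND]: Power amp fails=occurs, Modem stage fails=occurs → all inputs occur → occurs.
Backup chain down [OR]: Left tracking receiver offline=not, Standby HPA faulted=occurs, C antenna drive faulted=occurs, LO source is out=not → at least one input occurs → occurs.
Transmit chain fails [AND]: Auxiliary encoder malfunctions=occurs, Modem 2 lost=not, #3 ACU 2 stuck=occurs → not all inputs occur → does not occur.
Power amp 2 down [OR]: Backup chain down=occurs, Transmit chain fails=not, Right feed 2 malfunctions=not → at least one input occurs → occurs.
Satellite uplink lost [AND]: Antenna path down=occurs, Power amp 2 down=occurs, Waveguide switch 2 is inoperative=occurs → all inputs occur → occurs.

Yes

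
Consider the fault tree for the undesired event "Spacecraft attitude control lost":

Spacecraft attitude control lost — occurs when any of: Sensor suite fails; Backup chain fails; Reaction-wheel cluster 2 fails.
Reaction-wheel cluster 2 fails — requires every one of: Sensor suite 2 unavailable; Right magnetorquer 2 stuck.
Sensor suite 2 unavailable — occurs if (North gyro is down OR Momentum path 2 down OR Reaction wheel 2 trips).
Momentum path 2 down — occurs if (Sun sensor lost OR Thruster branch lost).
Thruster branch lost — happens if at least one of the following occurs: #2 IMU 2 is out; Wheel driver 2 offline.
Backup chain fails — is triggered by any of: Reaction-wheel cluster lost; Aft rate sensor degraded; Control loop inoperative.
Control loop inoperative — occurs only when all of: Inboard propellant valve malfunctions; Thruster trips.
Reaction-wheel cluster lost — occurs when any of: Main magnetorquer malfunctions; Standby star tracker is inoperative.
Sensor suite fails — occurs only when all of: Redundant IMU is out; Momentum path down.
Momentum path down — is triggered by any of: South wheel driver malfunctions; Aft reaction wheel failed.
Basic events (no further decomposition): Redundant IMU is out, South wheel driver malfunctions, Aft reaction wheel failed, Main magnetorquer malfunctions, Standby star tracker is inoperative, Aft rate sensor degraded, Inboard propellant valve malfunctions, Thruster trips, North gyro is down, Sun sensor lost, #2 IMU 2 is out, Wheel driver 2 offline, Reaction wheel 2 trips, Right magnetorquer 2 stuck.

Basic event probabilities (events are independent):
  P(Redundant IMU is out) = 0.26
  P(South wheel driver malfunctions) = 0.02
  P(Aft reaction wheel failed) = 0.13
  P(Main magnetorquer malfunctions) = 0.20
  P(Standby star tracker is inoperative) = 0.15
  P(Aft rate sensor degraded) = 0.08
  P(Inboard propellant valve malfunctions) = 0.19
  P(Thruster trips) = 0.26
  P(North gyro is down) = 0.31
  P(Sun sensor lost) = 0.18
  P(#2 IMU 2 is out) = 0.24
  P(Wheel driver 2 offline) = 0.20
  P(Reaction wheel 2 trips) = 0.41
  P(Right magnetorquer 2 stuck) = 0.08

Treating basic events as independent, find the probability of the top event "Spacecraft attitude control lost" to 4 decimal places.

P(Momentum path down) [OR] = 1 − (1−0.02) × (1−0.13) = 0.147400
P(Sensor suite fails) [AND] = 0.26 × 0.147400 = 0.038324
P(Reaction-wheel cluster lost) [OR] = 1 − (1−0.20) × (1−0.15) = 0.320000
P(Control loop inoperative) [AND] = 0.19 × 0.26 = 0.049400
P(Backup chain fails) [OR] = 1 − (1−0.320000) × (1−0.08) × (1−0.049400) = 0.405305
P(Thruster branch lost) [OR] = 1 − (1−0.24) × (1−0.20) = 0.392000
P(Momentum path 2 down) [OR] = 1 − (1−0.18) × (1−0.392000) = 0.501440
P(Sensor suite 2 unavailable) [OR] = 1 − (1−0.31) × (1−0.501440) × (1−0.41) = 0.797036
P(Reaction-wheel cluster 2 fails) [AND] = 0.797036 × 0.08 = 0.063763
P(Spacecraft attitude control lost) [OR] = 1 − (1−0.038324) × (1−0.405305) × (1−0.063763) = 0.464562
Rounded to 4 decimal places: P(Spacecraft attitude control lost) ≈ 0.4646.

0.4646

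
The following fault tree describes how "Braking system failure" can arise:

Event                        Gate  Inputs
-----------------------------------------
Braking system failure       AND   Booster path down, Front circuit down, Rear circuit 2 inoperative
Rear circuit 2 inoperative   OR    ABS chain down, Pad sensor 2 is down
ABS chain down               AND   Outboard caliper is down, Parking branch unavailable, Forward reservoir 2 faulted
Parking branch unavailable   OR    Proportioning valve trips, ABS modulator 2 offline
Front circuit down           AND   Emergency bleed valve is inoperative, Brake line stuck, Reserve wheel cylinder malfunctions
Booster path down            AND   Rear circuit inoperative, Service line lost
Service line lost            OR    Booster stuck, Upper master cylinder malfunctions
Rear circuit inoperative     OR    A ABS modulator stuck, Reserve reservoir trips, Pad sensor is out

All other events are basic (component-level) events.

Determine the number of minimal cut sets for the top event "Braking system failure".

Rear circuit inoperative [OR]: union of children's cut sets → 3 cut set(s).
Service line lost [OR]: union of children's cut sets → 2 cut set(s).
Booster path down [AND]: one cut set from each child combined → 3 × 2 = 6 cut set(s).
Front circuit down [AND]: one cut set from each child combined → 1 × 1 × 1 = 1 cut set(s).
Parking branch unavailable [OR]: union of children's cut sets → 2 cut set(s).
ABS chain down [AND]: one cut set from each child combined → 1 × 2 × 1 = 2 cut set(s).
Rear circuit 2 inoperative [OR]: union of children's cut sets → 3 cut set(s).
Braking system failure [AND]: one cut set from each child combined → 6 × 1 × 3 = 18 cut set(s).

18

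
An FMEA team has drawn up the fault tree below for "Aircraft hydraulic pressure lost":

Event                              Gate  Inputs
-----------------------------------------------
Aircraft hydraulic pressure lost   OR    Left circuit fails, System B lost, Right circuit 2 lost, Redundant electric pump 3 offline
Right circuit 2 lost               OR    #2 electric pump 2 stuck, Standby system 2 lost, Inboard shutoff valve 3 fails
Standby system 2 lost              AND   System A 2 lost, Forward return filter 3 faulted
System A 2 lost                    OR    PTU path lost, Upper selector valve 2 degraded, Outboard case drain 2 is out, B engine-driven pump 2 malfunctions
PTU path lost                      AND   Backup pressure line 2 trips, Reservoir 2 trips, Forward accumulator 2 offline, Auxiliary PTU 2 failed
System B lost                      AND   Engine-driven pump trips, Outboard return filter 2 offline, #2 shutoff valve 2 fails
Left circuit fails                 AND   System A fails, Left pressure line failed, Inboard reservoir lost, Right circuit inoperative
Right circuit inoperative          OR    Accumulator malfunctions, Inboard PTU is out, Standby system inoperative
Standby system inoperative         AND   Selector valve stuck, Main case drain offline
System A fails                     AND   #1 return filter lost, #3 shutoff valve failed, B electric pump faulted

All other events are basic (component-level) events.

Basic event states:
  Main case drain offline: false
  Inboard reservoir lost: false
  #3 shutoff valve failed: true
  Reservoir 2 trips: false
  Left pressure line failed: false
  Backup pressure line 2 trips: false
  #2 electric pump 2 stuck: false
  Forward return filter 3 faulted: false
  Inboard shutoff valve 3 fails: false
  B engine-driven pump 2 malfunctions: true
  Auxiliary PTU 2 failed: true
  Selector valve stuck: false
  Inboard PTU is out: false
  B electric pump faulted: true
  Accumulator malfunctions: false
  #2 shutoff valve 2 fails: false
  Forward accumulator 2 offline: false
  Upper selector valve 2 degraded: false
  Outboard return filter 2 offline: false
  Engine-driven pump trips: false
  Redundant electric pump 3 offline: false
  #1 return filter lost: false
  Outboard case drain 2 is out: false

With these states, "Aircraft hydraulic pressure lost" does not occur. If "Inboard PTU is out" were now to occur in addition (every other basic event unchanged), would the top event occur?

Counterfactual: set "Inboard PTU is out" to occurred.
System A fails [AND]: #1 return filter lost=not, #3 shutoff valve failed=occurs, B electric pump faulted=occurs → not all inputs occur → does not occur.
Standby system inoperative [AND]: Selector valve stuck=not, Main case drain offline=not → not all inputs occur → does not occur.
Right circuit inoperative [OR]: Accumulator malfunctions=not, Inboard PTU is out=occurs, Standby system inoperative=not → at least one input occurs → occurs.
Left circuit fails [AND]: System A fails=not, Left pressure line failed=not, Inboard reservoir lost=not, Right circuit inoperative=occurs → not all inputs occur → does not occur.
System B lost [AND]: Engine-driven pump trips=not, Outboard return filter 2 offline=not, #2 shutoff valve 2 fails=not → not all inputs occur → does not occur.
PTU path lost [AND]: Backup pressure line 2 trips=not, Reservoir 2 trips=not, Forward accumulator 2 offline=not, Auxiliary PTU 2 failed=occurs → not all inputs occur → does not occur.
System A 2 lost [OR]: PTU path lost=not, Upper selector valve 2 degraded=not, Outboard case drain 2 is out=not, B engine-driven pump 2 malfunctions=occurs → at least one input occurs → occurs.
Standby system 2 lost [AND]: System A 2 lost=occurs, Forward return filter 3 faulted=not → not all inputs occur → does not occur.
Right circuit 2 lost [OR]: #2 electric pump 2 stuck=not, Standby system 2 lost=not, Inboard shutoff valve 3 fails=not → no input occurs → does not occur.
Aircraft hydraulic pressure lost [OR]: Left circuit fails=not, System B lost=not, Right circuit 2 lost=not, Redundant electric pump 3 offline=not → no input occurs → does not occur.

No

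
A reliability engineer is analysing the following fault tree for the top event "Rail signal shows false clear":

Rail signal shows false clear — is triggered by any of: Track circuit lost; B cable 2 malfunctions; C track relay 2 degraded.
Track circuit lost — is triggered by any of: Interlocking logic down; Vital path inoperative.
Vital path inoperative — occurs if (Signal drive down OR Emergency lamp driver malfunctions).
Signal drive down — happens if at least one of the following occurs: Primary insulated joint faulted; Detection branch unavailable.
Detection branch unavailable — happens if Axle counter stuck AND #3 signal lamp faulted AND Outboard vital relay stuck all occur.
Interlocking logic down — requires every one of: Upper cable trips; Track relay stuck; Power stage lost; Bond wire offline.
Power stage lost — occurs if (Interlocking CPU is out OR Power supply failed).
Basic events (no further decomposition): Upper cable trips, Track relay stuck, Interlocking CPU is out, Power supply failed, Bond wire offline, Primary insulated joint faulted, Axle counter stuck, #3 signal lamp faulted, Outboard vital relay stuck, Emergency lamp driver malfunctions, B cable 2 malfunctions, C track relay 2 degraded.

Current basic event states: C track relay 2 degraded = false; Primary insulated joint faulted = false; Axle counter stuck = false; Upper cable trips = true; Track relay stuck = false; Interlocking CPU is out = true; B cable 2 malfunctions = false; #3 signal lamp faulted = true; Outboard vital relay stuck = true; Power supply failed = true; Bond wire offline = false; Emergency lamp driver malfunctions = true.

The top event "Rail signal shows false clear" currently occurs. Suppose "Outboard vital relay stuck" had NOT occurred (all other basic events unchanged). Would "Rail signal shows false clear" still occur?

Yes

Counterfactual: set "Outboard vital relay stuck" to not occurred.
Power stage lost [OR]: Interlocking CPU is out=occurs, Power supply failed=occurs → at least one input occurs → occurs.
Interlocking logic down [AND]: Upper cable trips=occurs, Track relay stuck=not, Power stage lost=occurs, Bond wire offline=not → not all inputs occur → does not occur.
Detection branch unavailable [AND]: Axle counter stuck=not, #3 signal lamp faulted=occurs, Outboard vital relay stuck=not → not all inputs occur → does not occur.
Signal drive down [OR]: Primary insulated joint faulted=not, Detection branch unavailable=not → no input occurs → does not occur.
Vital path inoperative [OR]: Signal drive down=not, Emergency lamp driver malfunctions=occurs → at least one input occurs → occurs.
Track circuit lost [OR]: Interlocking logic down=not, Vital path inoperative=occurs → at least one input occurs → occurs.
Rail signal shows false clear [OR]: Track circuit lost=occurs, B cable 2 malfunctions=not, C track relay 2 degraded=not → at least one input occurs → occurs.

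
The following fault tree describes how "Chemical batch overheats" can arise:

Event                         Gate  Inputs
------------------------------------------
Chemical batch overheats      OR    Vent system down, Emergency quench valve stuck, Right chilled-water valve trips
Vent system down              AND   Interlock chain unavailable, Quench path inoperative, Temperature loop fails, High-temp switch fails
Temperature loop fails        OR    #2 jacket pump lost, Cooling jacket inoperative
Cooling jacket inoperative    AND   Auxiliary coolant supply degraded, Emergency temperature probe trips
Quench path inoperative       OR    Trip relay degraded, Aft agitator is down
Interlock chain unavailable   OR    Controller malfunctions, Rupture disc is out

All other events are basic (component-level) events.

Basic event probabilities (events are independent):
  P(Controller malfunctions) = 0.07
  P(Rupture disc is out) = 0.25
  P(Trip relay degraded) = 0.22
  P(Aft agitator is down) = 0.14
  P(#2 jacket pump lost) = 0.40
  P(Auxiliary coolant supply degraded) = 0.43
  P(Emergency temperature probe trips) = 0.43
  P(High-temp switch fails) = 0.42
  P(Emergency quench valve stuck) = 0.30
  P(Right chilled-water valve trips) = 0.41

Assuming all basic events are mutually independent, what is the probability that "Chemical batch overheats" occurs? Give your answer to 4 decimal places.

P(Interlock chain unavailable) [OR] = 1 − (1−0.07) × (1−0.25) = 0.302500
P(Quench path inoperative) [OR] = 1 − (1−0.22) × (1−0.14) = 0.329200
P(Cooling jacket inoperative) [AND] = 0.43 × 0.43 = 0.184900
P(Temperature loop fails) [OR] = 1 − (1−0.40) × (1−0.184900) = 0.510940
P(Vent system down) [AND] = 0.302500 × 0.329200 × 0.510940 × 0.42 = 0.021370
P(Chemical batch overheats) [OR] = 1 − (1−0.021370) × (1−0.30) × (1−0.41) = 0.595826
Rounded to 4 decimal places: P(Chemical batch overheats) ≈ 0.5958.

0.5958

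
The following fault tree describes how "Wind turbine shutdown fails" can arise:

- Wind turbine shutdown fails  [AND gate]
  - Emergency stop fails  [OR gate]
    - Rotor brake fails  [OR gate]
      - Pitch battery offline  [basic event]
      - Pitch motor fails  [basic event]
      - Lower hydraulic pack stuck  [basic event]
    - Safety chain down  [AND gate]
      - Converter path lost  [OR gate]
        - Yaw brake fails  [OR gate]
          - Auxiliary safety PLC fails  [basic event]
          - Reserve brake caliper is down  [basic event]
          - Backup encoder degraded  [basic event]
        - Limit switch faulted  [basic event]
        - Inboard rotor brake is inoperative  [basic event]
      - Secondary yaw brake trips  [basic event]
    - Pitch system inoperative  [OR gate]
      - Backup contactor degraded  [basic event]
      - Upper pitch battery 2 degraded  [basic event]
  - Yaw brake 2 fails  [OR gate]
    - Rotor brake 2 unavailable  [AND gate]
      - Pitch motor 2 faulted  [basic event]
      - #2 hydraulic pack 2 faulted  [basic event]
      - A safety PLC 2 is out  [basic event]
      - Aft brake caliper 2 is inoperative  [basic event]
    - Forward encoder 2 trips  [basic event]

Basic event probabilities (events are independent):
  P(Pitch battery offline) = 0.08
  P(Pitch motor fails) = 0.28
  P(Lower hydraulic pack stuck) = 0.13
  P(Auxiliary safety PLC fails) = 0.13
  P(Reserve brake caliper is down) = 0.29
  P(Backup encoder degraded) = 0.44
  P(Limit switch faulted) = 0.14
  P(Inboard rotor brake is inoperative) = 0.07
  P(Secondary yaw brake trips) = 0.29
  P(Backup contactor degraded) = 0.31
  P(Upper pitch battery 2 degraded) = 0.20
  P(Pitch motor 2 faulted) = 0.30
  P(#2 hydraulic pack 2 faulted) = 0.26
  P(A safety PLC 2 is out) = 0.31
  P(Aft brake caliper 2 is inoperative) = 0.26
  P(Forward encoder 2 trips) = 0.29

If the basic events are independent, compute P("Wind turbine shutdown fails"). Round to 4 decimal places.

0.2204

P(Rotor brake fails) [OR] = 1 − (1−0.08) × (1−0.28) × (1−0.13) = 0.423712
P(Yaw brake fails) [OR] = 1 − (1−0.13) × (1−0.29) × (1−0.44) = 0.654088
P(Converter path lost) [OR] = 1 − (1−0.654088) × (1−0.14) × (1−0.07) = 0.723340
P(Safety chain down) [AND] = 0.723340 × 0.29 = 0.209769
P(Pitch system inoperative) [OR] = 1 − (1−0.31) × (1−0.20) = 0.448000
P(Emergency stop fails) [OR] = 1 − (1−0.423712) × (1−0.209769) × (1−0.448000) = 0.748619
P(Rotor brake 2 unavailable) [AND] = 0.30 × 0.26 × 0.31 × 0.26 = 0.006287
P(Yaw brake 2 fails) [OR] = 1 − (1−0.006287) × (1−0.29) = 0.294464
P(Wind turbine shutdown fails) [AND] = 0.748619 × 0.294464 = 0.220441
Rounded to 4 decimal places: P(Wind turbine shutdown fails) ≈ 0.2204.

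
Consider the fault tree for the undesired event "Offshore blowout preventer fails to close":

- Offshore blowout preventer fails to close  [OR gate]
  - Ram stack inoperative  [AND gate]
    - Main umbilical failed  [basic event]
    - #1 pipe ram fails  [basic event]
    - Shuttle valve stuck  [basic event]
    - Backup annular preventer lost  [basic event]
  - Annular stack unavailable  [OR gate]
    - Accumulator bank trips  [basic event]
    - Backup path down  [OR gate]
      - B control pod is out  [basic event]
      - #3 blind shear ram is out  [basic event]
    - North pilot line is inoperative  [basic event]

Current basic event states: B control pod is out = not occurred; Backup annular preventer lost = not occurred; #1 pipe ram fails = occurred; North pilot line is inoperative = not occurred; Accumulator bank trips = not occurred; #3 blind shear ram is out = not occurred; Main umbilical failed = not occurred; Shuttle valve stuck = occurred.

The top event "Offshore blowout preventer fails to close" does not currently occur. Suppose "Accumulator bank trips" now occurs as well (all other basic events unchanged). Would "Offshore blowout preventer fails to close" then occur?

Yes

Counterfactual: set "Accumulator bank trips" to occurred.
Ram stack inoperative [AND]: Main umbilical failed=not, #1 pipe ram fails=occurs, Shuttle valve stuck=occurs, Backup annular preventer lost=not → not all inputs occur → does not occur.
Backup path down [OR]: B control pod is out=not, #3 blind shear ram is out=not → no input occurs → does not occur.
Annular stack unavailable [OR]: Accumulator bank trips=occurs, Backup path down=not, North pilot line is inoperative=not → at least one input occurs → occurs.
Offshore blowout preventer fails to close [OR]: Ram stack inoperative=not, Annular stack unavailable=occurs → at least one input occurs → occurs.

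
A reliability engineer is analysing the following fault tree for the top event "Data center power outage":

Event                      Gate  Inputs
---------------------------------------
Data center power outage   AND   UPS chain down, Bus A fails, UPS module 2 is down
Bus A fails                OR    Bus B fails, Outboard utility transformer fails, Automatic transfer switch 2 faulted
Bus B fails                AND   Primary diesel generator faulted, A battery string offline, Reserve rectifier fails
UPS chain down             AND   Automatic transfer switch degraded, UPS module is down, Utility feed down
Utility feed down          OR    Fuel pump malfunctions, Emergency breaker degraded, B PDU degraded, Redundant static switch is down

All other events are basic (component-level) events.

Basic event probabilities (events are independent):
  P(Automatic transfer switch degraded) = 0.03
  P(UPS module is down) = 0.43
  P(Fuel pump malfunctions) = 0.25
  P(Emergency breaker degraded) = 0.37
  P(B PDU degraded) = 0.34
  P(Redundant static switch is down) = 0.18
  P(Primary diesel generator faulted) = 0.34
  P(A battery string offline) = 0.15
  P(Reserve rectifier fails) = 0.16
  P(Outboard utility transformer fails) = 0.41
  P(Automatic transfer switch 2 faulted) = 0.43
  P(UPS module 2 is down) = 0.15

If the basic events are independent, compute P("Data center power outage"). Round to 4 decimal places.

0.0010

P(Utility feed down) [OR] = 1 − (1−0.25) × (1−0.37) × (1−0.34) × (1−0.18) = 0.744283
P(UPS chain down) [AND] = 0.03 × 0.43 × 0.744283 = 0.009601
P(Bus B fails) [AND] = 0.34 × 0.15 × 0.16 = 0.008160
P(Bus A fails) [OR] = 1 − (1−0.008160) × (1−0.41) × (1−0.43) = 0.666444
P(Data center power outage) [AND] = 0.009601 × 0.666444 × 0.15 = 0.000960
Rounded to 4 decimal places: P(Data center power outage) ≈ 0.0010.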